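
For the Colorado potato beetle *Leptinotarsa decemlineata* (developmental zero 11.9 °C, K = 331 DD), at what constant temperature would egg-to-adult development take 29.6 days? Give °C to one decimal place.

23.1 °C

Required daily accumulation = 331 / 29.6 = 11.182 DD/day.
T = T_base + 11.182 = 11.9 + 11.182 = 23.082 ≈ 23.1 °C.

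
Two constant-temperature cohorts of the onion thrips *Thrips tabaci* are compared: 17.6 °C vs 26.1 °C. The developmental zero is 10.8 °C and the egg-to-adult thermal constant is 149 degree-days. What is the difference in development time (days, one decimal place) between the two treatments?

12.2 days

At 17.6 °C: 149 / (17.6 − 10.8) = 149 / 6.8 = 21.912 d.
At 26.1 °C: 149 / (26.1 − 10.8) = 149 / 15.3 = 9.739 d.
Difference = |21.912 − 9.739| = 12.173 ≈ 12.2 days.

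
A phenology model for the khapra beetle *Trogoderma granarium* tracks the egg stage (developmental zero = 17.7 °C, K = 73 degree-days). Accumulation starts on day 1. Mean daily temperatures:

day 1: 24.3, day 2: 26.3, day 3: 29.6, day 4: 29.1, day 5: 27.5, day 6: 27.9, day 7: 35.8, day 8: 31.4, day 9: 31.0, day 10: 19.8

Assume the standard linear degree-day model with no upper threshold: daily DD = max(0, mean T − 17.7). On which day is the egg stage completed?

day 7

Daily DD above 17.7 °C: 6.6, 8.6, 11.9, 11.4, 9.8, 10.2, 18.1, 13.7, 13.3, 2.1.
Cumulative: 6.6, 15.2, 27.1, 38.5, 48.3, 58.5, 76.6, 90.3, 103.6, 105.7.
The total first reaches 73 DD on day 7.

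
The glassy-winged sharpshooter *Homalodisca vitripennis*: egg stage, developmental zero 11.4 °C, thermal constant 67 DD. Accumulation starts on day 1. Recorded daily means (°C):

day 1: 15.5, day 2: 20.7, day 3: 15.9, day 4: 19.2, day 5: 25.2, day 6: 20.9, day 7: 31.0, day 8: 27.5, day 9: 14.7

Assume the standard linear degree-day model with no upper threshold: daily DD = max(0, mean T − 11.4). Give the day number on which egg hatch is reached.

day 7

Daily DD above 11.4 °C: 4.1, 9.3, 4.5, 7.8, 13.8, 9.5, 19.6, 16.1, 3.3.
Cumulative: 4.1, 13.4, 17.9, 25.7, 39.5, 49.0, 68.6, 84.7, 88.0.
The total first reaches 67 DD on day 7.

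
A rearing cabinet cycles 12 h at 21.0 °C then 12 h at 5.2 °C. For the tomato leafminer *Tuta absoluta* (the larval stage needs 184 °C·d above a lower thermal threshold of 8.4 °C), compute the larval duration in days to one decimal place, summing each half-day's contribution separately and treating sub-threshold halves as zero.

29.2 days

Day half: max(0, 21.0 − 8.4) × 0.5 = 12.6 × 0.5 = 6.30 DD.
Night half: max(0, 5.2 − 8.4) × 0.5 = 0.0 × 0.5 = 0.00 DD.
Per 24 h: 6.30 DD/day.
Duration = 184 / 6.30 = 29.206 ≈ 29.2 days.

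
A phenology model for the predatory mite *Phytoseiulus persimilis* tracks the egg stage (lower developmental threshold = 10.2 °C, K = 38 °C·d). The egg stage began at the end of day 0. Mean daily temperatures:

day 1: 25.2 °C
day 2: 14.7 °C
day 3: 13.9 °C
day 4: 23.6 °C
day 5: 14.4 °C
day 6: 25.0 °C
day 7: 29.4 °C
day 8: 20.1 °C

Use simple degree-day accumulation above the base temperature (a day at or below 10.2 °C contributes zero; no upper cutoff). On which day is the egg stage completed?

Daily DD above 10.2 °C: 15.0, 4.5, 3.7, 13.4, 4.2, 14.8, 19.2, 9.9.
Cumulative: 15.0, 19.5, 23.2, 36.6, 40.8, 55.6, 74.8, 84.7.
The total first reaches 38 DD on day 5.

day 5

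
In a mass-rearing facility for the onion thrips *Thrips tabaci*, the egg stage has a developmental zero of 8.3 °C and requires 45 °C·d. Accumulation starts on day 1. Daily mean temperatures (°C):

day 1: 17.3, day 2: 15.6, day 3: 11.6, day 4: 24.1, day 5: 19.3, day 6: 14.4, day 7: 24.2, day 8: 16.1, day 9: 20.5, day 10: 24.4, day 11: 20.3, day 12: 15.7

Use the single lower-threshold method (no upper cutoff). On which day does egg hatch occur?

day 5

Daily DD above 8.3 °C: 9.0, 7.3, 3.3, 15.8, 11.0, 6.1, 15.9, 7.8, 12.2, 16.1, 12.0, 7.4.
Cumulative: 9.0, 16.3, 19.6, 35.4, 46.4, 52.5, 68.4, 76.2, 88.4, 104.5, 116.5, 123.9.
The total first reaches 45 DD on day 5.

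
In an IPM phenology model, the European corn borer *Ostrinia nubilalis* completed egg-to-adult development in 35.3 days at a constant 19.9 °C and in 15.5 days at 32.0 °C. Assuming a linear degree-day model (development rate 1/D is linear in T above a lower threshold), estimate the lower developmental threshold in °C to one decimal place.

10.4 °C

Under the model K = D·(T − T_b), so D₁·(T₁ − T_b) = D₂·(T₂ − T_b).
35.3·(19.9 − T_b) = 15.5·(32.0 − T_b)
T_b = (35.3·19.9 − 15.5·32.0) / (35.3 − 15.5) = 206.47 / 19.8 = 10.428 °C ≈ 10.4 °C.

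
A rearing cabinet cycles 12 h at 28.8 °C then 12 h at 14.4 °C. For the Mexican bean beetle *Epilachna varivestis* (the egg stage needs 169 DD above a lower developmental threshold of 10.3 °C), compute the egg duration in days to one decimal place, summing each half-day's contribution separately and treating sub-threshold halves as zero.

Day half: max(0, 28.8 − 10.3) × 0.5 = 18.5 × 0.5 = 9.25 DD.
Night half: max(0, 14.4 − 10.3) × 0.5 = 4.1 × 0.5 = 2.05 DD.
Per 24 h: 11.30 DD/day.
Duration = 169 / 11.30 = 14.956 ≈ 15.0 days.

15.0 days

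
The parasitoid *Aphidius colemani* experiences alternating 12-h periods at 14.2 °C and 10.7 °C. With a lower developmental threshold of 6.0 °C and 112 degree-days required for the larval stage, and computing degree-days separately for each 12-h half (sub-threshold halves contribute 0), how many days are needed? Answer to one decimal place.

17.4 days

Day half: max(0, 14.2 − 6.0) × 0.5 = 8.2 × 0.5 = 4.10 DD.
Night half: max(0, 10.7 − 6.0) × 0.5 = 4.7 × 0.5 = 2.35 DD.
Per 24 h: 6.45 DD/day.
Duration = 112 / 6.45 = 17.364 ≈ 17.4 days.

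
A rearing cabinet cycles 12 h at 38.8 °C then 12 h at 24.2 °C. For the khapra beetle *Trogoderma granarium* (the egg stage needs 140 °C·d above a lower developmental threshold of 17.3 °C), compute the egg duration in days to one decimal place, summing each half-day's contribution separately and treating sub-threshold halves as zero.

9.9 days

Day half: max(0, 38.8 − 17.3) × 0.5 = 21.5 × 0.5 = 10.75 DD.
Night half: max(0, 24.2 − 17.3) × 0.5 = 6.9 × 0.5 = 3.45 DD.
Per 24 h: 14.20 DD/day.
Duration = 140 / 14.20 = 9.859 ≈ 9.9 days.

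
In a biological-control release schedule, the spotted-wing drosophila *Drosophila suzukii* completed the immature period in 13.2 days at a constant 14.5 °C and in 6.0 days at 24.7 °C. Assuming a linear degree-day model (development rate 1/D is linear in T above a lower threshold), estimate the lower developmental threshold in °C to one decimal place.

6.0 °C

Linear rate model ⇒ the product D·(T − T_b) is constant across temperatures.
13.2·(14.5 − T_b) = 6.0·(24.7 − T_b)
T_b = (13.2·14.5 − 6.0·24.7) / (13.2 − 6.0) = 43.20 / 7.2 = 6.000 °C ≈ 6.0 °C.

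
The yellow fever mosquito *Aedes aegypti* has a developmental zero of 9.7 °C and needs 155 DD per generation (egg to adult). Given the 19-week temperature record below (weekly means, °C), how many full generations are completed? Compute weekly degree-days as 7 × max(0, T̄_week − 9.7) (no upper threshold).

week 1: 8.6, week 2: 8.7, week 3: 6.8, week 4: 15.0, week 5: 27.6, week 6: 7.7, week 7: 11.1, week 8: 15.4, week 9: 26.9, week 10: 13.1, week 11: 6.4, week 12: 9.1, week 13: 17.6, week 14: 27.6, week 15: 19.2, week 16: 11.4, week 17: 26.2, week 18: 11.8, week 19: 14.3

Weekly DD (7 × max(0, T̄ − 9.7)): 0.0, 0.0, 0.0, 37.1, 125.3, 0.0, 9.8, 39.9, 120.4, 23.8, 0.0, 0.0, 55.3, 125.3, 66.5, 11.9, 115.5, 14.7, 32.2.
Season total = 777.7 DD.
Complete generations = ⌊777.7 / 155⌋ = 5.

5 generations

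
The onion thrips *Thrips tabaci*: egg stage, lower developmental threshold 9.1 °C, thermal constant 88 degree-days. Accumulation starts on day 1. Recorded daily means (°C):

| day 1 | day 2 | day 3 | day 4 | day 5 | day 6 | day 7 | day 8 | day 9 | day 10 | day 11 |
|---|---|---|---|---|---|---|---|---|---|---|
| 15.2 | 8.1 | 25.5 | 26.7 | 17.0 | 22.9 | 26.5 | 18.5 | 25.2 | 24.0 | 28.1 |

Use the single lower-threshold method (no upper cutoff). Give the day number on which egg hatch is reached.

day 8

Daily DD above 9.1 °C: 6.1, 0.0, 16.4, 17.6, 7.9, 13.8, 17.4, 9.4, 16.1, 14.9, 19.0.
Cumulative: 6.1, 6.1, 22.5, 40.1, 48.0, 61.8, 79.2, 88.6, 104.7, 119.6, 138.6.
The total first reaches 88 DD on day 8.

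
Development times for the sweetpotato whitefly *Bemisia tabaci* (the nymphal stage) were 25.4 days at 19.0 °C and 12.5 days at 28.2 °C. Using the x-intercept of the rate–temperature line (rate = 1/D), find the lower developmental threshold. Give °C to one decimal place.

Equal thermal constants: D₁(T₁ − T_b) = D₂(T₂ − T_b).
25.4·(19.0 − T_b) = 12.5·(28.2 − T_b)
T_b = (25.4·19.0 − 12.5·28.2) / (25.4 − 12.5) = 130.10 / 12.9 = 10.085 °C ≈ 10.1 °C.

10.1 °C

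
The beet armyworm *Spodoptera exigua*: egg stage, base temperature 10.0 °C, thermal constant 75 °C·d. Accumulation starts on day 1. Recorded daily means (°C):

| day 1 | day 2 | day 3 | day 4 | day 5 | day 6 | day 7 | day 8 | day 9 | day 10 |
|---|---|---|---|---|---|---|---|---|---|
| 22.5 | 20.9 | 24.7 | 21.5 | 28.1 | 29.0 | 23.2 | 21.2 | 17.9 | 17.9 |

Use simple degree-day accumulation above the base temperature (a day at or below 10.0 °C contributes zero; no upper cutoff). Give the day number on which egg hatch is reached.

Daily DD above 10.0 °C: 12.5, 10.9, 14.7, 11.5, 18.1, 19.0, 13.2, 11.2, 7.9, 7.9.
Cumulative: 12.5, 23.4, 38.1, 49.6, 67.7, 86.7, 99.9, 111.1, 119.0, 126.9.
The total first reaches 75 DD on day 6.

day 6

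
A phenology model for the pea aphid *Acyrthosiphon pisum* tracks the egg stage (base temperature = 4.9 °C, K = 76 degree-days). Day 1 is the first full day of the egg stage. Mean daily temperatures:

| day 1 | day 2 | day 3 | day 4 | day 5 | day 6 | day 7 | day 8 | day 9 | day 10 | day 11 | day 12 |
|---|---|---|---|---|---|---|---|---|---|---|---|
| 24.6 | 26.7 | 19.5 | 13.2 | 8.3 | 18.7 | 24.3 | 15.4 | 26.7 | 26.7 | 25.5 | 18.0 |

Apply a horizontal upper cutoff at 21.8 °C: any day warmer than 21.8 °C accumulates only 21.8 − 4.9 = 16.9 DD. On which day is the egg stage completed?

Daily DD above 4.9 °C (capped at 16.9): 16.9, 16.9, 14.6, 8.3, 3.4, 13.8, 16.9, 10.5, 16.9, 16.9, 16.9, 13.1.
Cumulative: 16.9, 33.8, 48.4, 56.7, 60.1, 73.9, 90.8, 101.3, 118.2, 135.1, 152.0, 165.1.
The total first reaches 76 DD on day 7.

day 7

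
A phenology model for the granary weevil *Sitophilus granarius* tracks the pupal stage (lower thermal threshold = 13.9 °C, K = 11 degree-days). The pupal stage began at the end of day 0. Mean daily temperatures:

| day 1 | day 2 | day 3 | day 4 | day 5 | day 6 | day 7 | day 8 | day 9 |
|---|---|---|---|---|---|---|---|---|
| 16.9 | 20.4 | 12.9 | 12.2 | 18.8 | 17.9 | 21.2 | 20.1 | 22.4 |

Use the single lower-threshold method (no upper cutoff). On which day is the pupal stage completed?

day 5

Daily DD above 13.9 °C: 3.0, 6.5, 0.0, 0.0, 4.9, 4.0, 7.3, 6.2, 8.5.
Cumulative: 3.0, 9.5, 9.5, 9.5, 14.4, 18.4, 25.7, 31.9, 40.4.
The total first reaches 11 DD on day 5.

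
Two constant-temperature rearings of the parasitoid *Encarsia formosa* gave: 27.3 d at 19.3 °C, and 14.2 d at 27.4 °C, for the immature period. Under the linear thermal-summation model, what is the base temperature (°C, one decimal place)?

10.5 °C

Equal thermal constants: D₁(T₁ − T_b) = D₂(T₂ − T_b).
27.3·(19.3 − T_b) = 14.2·(27.4 − T_b)
T_b = (27.3·19.3 − 14.2·27.4) / (27.3 − 14.2) = 137.81 / 13.1 = 10.520 °C ≈ 10.5 °C.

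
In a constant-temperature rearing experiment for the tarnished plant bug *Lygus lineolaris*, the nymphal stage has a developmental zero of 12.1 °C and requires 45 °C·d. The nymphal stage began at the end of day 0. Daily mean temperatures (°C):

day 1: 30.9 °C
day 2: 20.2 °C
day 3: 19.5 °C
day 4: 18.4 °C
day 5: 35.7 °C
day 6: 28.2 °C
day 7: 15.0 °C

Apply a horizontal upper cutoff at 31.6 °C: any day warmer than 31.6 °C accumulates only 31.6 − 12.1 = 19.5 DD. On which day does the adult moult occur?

Daily DD above 12.1 °C (capped at 19.5): 18.8, 8.1, 7.4, 6.3, 19.5, 16.1, 2.9.
Cumulative: 18.8, 26.9, 34.3, 40.6, 60.1, 76.2, 79.1.
The total first reaches 45 DD on day 5.

day 5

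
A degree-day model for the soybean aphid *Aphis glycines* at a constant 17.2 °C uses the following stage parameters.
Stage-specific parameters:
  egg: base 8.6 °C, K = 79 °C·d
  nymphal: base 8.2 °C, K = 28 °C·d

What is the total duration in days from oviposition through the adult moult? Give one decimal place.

egg: 79 / (17.2 − 8.6) = 79 / 8.6 = 9.186 d.
nymphal: 28 / (17.2 − 8.2) = 28 / 9.0 = 3.111 d.
Sum = 12.297 ≈ 12.3 days.

12.3 days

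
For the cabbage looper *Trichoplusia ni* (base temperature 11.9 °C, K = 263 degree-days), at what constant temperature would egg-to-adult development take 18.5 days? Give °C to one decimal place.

26.1 °C

Required daily accumulation = 263 / 18.5 = 14.216 DD/day.
T = T_base + 14.216 = 11.9 + 14.216 = 26.116 ≈ 26.1 °C.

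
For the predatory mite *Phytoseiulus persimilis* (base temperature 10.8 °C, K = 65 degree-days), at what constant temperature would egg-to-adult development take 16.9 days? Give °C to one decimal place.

14.6 °C

Required daily accumulation = 65 / 16.9 = 3.846 DD/day.
T = T_base + 3.846 = 10.8 + 3.846 = 14.646 ≈ 14.6 °C.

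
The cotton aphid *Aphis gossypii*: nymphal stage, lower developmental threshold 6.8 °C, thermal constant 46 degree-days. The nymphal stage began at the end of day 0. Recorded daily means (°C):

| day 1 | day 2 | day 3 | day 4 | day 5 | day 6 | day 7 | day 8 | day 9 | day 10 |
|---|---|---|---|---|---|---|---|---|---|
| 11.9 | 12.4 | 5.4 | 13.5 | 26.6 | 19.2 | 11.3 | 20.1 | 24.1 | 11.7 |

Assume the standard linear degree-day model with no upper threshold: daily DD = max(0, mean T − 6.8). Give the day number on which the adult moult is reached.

day 6

Daily DD above 6.8 °C: 5.1, 5.6, 0.0, 6.7, 19.8, 12.4, 4.5, 13.3, 17.3, 4.9.
Cumulative: 5.1, 10.7, 10.7, 17.4, 37.2, 49.6, 54.1, 67.4, 84.7, 89.6.
The total first reaches 46 DD on day 6.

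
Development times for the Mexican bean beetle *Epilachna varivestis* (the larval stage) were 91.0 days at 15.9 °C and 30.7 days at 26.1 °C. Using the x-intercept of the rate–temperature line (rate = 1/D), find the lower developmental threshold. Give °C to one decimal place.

Under the model K = D·(T − T_b), so D₁·(T₁ − T_b) = D₂·(T₂ − T_b).
91.0·(15.9 − T_b) = 30.7·(26.1 − T_b)
T_b = (91.0·15.9 − 30.7·26.1) / (91.0 − 30.7) = 645.63 / 60.3 = 10.707 °C ≈ 10.7 °C.

10.7 °C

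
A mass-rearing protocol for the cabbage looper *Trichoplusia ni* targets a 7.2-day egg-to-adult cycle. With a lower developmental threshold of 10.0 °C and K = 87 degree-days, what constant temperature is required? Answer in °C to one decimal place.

22.1 °C

Required daily accumulation = 87 / 7.2 = 12.083 DD/day.
T = T_base + 12.083 = 10.0 + 12.083 = 22.083 ≈ 22.1 °C.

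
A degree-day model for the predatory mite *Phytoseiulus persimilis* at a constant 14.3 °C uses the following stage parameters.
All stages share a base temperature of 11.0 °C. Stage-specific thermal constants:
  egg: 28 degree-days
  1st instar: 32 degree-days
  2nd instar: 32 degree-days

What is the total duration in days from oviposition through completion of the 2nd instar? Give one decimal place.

Daily accumulation at 14.3 °C = 14.3 − 11.0 = 3.3 DD/day.
Total K = 28 + 32 + 32 = 92 DD.
Total duration = 92 / 3.3 = 27.879 ≈ 27.9 days.

27.9 days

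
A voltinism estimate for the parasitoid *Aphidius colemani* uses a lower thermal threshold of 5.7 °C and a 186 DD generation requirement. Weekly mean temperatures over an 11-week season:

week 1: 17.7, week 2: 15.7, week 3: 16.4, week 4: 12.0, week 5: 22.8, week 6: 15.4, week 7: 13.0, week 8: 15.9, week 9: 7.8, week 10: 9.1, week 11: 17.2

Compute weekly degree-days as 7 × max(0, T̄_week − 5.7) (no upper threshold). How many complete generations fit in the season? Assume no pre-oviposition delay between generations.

3 generations

Weekly DD (7 × max(0, T̄ − 5.7)): 84.0, 70.0, 74.9, 44.1, 119.7, 67.9, 51.1, 71.4, 14.7, 23.8, 80.5.
Season total = 702.1 DD.
Complete generations = ⌊702.1 / 186⌋ = 3.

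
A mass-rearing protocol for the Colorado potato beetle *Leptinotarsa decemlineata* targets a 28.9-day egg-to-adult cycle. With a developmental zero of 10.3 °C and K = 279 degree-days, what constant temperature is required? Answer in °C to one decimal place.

Required daily accumulation = 279 / 28.9 = 9.654 DD/day.
T = T_base + 9.654 = 10.3 + 9.654 = 19.954 ≈ 20.0 °C.

20.0 °C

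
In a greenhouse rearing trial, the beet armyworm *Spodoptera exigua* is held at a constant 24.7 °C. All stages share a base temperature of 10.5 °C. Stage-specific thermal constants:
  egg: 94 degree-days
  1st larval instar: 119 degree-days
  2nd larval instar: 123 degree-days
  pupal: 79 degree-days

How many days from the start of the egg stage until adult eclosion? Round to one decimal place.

Daily accumulation at 24.7 °C = 24.7 − 10.5 = 14.2 DD/day.
Total K = 94 + 119 + 123 + 79 = 415 DD.
Total duration = 415 / 14.2 = 29.225 ≈ 29.2 days.

29.2 days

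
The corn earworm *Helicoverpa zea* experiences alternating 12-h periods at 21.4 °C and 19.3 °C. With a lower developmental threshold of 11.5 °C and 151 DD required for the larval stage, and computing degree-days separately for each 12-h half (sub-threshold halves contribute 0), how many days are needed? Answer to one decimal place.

17.1 days

Day half: max(0, 21.4 − 11.5) × 0.5 = 9.9 × 0.5 = 4.95 DD.
Night half: max(0, 19.3 − 11.5) × 0.5 = 7.8 × 0.5 = 3.90 DD.
Per 24 h: 8.85 DD/day.
Duration = 151 / 8.85 = 17.062 ≈ 17.1 days.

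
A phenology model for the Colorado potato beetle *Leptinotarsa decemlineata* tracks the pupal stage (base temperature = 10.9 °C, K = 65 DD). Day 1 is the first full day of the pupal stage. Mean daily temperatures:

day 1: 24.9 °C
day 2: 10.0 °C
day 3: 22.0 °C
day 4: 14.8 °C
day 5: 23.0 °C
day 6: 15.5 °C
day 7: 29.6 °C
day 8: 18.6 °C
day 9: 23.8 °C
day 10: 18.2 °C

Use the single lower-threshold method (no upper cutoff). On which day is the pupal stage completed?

day 8

Daily DD above 10.9 °C: 14.0, 0.0, 11.1, 3.9, 12.1, 4.6, 18.7, 7.7, 12.9, 7.3.
Cumulative: 14.0, 14.0, 25.1, 29.0, 41.1, 45.7, 64.4, 72.1, 85.0, 92.3.
The total first reaches 65 DD on day 8.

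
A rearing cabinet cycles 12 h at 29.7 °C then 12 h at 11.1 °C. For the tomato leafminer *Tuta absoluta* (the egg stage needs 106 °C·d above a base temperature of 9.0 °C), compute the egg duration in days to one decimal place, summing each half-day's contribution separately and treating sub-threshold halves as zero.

9.3 days

Day half: max(0, 29.7 − 9.0) × 0.5 = 20.7 × 0.5 = 10.35 DD.
Night half: max(0, 11.1 − 9.0) × 0.5 = 2.1 × 0.5 = 1.05 DD.
Per 24 h: 11.40 DD/day.
Duration = 106 / 11.40 = 9.298 ≈ 9.3 days.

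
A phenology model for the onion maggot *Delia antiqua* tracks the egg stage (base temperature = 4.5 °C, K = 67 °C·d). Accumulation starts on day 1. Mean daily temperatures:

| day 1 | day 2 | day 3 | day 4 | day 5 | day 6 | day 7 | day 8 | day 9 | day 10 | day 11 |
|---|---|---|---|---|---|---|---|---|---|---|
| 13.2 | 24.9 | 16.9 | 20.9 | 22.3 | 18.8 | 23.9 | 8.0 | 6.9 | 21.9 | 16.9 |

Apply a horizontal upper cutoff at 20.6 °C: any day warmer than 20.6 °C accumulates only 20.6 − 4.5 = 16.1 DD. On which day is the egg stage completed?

day 5

Daily DD above 4.5 °C (capped at 16.1): 8.7, 16.1, 12.4, 16.1, 16.1, 14.3, 16.1, 3.5, 2.4, 16.1, 12.4.
Cumulative: 8.7, 24.8, 37.2, 53.3, 69.4, 83.7, 99.8, 103.3, 105.7, 121.8, 134.2.
The total first reaches 67 DD on day 5.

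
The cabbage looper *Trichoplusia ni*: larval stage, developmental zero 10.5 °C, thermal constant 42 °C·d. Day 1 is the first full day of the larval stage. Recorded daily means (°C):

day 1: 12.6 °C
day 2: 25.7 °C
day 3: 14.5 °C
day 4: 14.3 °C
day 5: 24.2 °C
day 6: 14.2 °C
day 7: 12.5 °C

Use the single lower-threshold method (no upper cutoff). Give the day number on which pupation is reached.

Daily DD above 10.5 °C: 2.1, 15.2, 4.0, 3.8, 13.7, 3.7, 2.0.
Cumulative: 2.1, 17.3, 21.3, 25.1, 38.8, 42.5, 44.5.
The total first reaches 42 DD on day 6.

day 6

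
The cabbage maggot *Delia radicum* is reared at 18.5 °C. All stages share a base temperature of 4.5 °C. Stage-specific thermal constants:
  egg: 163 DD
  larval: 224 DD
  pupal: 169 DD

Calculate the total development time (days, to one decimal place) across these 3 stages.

39.7 days

Daily accumulation at 18.5 °C = 18.5 − 4.5 = 14.0 DD/day.
Total K = 163 + 224 + 169 = 556 DD.
Total duration = 556 / 14.0 = 39.714 ≈ 39.7 days.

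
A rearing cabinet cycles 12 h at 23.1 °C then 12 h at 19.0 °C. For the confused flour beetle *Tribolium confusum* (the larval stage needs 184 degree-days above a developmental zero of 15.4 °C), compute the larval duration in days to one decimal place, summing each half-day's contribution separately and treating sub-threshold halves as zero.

Day half: max(0, 23.1 − 15.4) × 0.5 = 7.7 × 0.5 = 3.85 DD.
Night half: max(0, 19.0 − 15.4) × 0.5 = 3.6 × 0.5 = 1.80 DD.
Per 24 h: 5.65 DD/day.
Duration = 184 / 5.65 = 32.566 ≈ 32.6 days.

32.6 days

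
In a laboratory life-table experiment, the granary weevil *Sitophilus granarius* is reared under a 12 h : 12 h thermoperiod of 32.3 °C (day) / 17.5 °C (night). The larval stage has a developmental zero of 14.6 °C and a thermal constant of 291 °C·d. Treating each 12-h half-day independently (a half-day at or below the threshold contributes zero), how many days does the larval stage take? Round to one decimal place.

Day half: max(0, 32.3 − 14.6) × 0.5 = 17.7 × 0.5 = 8.85 DD.
Night half: max(0, 17.5 − 14.6) × 0.5 = 2.9 × 0.5 = 1.45 DD.
Per 24 h: 10.30 DD/day.
Duration = 291 / 10.30 = 28.252 ≈ 28.3 days.

28.3 days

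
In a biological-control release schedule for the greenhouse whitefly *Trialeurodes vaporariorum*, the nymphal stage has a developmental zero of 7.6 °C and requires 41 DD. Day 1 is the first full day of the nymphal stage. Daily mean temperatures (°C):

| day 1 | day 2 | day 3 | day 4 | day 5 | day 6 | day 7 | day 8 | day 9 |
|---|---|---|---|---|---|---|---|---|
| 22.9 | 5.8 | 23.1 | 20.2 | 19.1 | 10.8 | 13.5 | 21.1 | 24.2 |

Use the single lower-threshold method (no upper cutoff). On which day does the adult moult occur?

Daily DD above 7.6 °C: 15.3, 0.0, 15.5, 12.6, 11.5, 3.2, 5.9, 13.5, 16.6.
Cumulative: 15.3, 15.3, 30.8, 43.4, 54.9, 58.1, 64.0, 77.5, 94.1.
The total first reaches 41 DD on day 4.

day 4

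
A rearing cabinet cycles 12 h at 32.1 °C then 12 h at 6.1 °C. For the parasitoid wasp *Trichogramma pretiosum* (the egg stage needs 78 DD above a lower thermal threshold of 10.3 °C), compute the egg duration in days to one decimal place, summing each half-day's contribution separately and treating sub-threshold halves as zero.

7.2 days

Day half: max(0, 32.1 − 10.3) × 0.5 = 21.8 × 0.5 = 10.90 DD.
Night half: max(0, 6.1 − 10.3) × 0.5 = 0.0 × 0.5 = 0.00 DD.
Per 24 h: 10.90 DD/day.
Duration = 78 / 10.90 = 7.156 ≈ 7.2 days.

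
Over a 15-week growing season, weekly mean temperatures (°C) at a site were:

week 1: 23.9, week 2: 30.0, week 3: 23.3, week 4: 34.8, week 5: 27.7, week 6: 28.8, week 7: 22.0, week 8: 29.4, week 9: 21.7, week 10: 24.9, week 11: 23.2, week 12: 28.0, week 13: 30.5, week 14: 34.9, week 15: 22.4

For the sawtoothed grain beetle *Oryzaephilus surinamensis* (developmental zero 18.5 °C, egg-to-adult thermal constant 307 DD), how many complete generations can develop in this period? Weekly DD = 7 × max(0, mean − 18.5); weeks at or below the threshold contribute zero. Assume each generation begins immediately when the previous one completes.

Weekly DD (7 × max(0, T̄ − 18.5)): 37.8, 80.5, 33.6, 114.1, 64.4, 72.1, 24.5, 76.3, 22.4, 44.8, 32.9, 66.5, 84.0, 114.8, 27.3.
Season total = 896.0 DD.
Complete generations = ⌊896.0 / 307⌋ = 2.

2 generations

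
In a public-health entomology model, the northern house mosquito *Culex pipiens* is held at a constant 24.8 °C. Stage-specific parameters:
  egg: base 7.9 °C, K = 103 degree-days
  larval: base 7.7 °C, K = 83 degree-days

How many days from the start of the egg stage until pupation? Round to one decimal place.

egg: 103 / (24.8 − 7.9) = 103 / 16.9 = 6.095 d.
larval: 83 / (24.8 − 7.7) = 83 / 17.1 = 4.854 d.
Sum = 10.948 ≈ 10.9 days.

10.9 days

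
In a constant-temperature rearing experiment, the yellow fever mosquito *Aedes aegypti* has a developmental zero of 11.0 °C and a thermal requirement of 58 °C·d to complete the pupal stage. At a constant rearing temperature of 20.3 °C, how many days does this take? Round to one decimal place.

6.2 days

Daily accumulation = 20.3 − 11.0 = 9.3 DD/day.
Duration = 58 / 9.3 = 6.237 ≈ 6.2 days.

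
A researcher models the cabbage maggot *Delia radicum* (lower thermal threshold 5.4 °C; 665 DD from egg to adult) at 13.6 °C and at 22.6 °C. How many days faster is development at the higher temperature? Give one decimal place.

42.4 days

At 13.6 °C: 665 / (13.6 − 5.4) = 665 / 8.2 = 81.098 d.
At 22.6 °C: 665 / (22.6 − 5.4) = 665 / 17.2 = 38.663 d.
Difference = |81.098 − 38.663| = 42.435 ≈ 42.4 days.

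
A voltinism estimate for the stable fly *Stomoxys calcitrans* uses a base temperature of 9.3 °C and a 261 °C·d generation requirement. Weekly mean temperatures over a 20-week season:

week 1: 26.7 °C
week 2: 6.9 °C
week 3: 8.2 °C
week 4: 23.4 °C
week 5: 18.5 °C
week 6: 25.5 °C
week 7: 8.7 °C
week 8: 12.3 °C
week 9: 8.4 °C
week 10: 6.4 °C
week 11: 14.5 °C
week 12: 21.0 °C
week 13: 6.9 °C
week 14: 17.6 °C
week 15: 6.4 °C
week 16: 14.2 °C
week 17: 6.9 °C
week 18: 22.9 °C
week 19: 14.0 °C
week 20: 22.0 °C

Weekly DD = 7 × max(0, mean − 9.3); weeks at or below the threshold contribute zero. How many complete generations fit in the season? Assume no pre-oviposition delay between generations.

3 generations

Weekly DD (7 × max(0, T̄ − 9.3)): 121.8, 0.0, 0.0, 98.7, 64.4, 113.4, 0.0, 21.0, 0.0, 0.0, 36.4, 81.9, 0.0, 58.1, 0.0, 34.3, 0.0, 95.2, 32.9, 88.9.
Season total = 847.0 DD.
Complete generations = ⌊847.0 / 261⌋ = 3.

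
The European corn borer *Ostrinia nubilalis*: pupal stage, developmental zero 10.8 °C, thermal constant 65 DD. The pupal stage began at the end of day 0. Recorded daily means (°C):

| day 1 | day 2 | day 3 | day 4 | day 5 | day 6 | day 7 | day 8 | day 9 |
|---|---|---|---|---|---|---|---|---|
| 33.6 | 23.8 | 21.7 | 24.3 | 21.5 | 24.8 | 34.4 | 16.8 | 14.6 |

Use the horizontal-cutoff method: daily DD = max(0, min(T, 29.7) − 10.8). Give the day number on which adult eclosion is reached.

Daily DD above 10.8 °C (capped at 18.9): 18.9, 13.0, 10.9, 13.5, 10.7, 14.0, 18.9, 6.0, 3.8.
Cumulative: 18.9, 31.9, 42.8, 56.3, 67.0, 81.0, 99.9, 105.9, 109.7.
The total first reaches 65 DD on day 5.

day 5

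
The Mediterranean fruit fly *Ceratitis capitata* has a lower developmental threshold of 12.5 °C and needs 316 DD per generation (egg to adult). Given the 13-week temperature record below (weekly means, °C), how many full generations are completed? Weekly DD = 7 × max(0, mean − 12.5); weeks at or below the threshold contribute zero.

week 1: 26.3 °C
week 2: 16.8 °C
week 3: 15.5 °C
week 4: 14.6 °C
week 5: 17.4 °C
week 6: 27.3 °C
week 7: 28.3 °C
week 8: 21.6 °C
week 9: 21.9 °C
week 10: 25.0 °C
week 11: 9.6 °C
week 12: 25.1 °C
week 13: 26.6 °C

2 generations

Weekly DD (7 × max(0, T̄ − 12.5)): 96.6, 30.1, 21.0, 14.7, 34.3, 103.6, 110.6, 63.7, 65.8, 87.5, 0.0, 88.2, 98.7.
Season total = 814.8 DD.
Complete generations = ⌊814.8 / 316⌋ = 2.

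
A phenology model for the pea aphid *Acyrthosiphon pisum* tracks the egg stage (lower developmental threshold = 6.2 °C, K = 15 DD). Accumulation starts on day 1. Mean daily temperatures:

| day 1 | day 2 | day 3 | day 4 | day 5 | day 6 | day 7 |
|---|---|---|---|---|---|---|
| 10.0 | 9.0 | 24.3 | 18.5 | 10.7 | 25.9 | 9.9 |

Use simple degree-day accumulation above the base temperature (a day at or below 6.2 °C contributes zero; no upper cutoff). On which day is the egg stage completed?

day 3

Daily DD above 6.2 °C: 3.8, 2.8, 18.1, 12.3, 4.5, 19.7, 3.7.
Cumulative: 3.8, 6.6, 24.7, 37.0, 41.5, 61.2, 64.9.
The total first reaches 15 DD on day 3.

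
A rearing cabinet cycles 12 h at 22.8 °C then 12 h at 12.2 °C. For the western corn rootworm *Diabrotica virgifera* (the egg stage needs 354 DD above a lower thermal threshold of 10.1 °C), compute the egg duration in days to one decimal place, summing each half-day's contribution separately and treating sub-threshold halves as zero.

Day half: max(0, 22.8 − 10.1) × 0.5 = 12.7 × 0.5 = 6.35 DD.
Night half: max(0, 12.2 − 10.1) × 0.5 = 2.1 × 0.5 = 1.05 DD.
Per 24 h: 7.40 DD/day.
Duration = 354 / 7.40 = 47.838 ≈ 47.8 days.

47.8 days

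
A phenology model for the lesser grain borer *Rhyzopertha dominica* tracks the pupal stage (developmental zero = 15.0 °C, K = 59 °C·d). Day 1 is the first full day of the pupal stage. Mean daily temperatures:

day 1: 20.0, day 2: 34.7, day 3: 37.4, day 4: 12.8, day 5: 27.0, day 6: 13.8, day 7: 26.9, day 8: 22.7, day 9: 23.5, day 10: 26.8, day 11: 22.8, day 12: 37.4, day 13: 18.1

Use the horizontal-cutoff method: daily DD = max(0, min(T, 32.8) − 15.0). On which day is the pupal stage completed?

Daily DD above 15.0 °C (capped at 17.8): 5.0, 17.8, 17.8, 0.0, 12.0, 0.0, 11.9, 7.7, 8.5, 11.8, 7.8, 17.8, 3.1.
Cumulative: 5.0, 22.8, 40.6, 40.6, 52.6, 52.6, 64.5, 72.2, 80.7, 92.5, 100.3, 118.1, 121.2.
The total first reaches 59 DD on day 7.

day 7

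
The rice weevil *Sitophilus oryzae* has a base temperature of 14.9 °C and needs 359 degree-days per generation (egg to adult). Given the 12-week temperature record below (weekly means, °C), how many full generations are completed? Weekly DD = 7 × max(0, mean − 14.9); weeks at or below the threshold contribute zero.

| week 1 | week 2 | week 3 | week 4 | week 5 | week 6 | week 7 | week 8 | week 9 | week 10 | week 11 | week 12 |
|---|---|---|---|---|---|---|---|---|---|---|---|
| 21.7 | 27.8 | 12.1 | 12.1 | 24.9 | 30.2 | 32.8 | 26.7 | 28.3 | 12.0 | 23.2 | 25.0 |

Weekly DD (7 × max(0, T̄ − 14.9)): 47.6, 90.3, 0.0, 0.0, 70.0, 107.1, 125.3, 82.6, 93.8, 0.0, 58.1, 70.7.
Season total = 745.5 DD.
Complete generations = ⌊745.5 / 359⌋ = 2.

2 generations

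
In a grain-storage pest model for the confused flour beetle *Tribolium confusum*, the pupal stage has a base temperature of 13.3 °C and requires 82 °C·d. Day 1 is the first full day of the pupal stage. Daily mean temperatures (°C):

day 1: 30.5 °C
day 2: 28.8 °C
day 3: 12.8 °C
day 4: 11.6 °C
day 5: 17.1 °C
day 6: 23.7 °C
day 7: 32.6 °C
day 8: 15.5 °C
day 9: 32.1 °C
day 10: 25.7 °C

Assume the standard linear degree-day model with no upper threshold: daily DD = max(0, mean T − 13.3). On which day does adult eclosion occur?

Daily DD above 13.3 °C: 17.2, 15.5, 0.0, 0.0, 3.8, 10.4, 19.3, 2.2, 18.8, 12.4.
Cumulative: 17.2, 32.7, 32.7, 32.7, 36.5, 46.9, 66.2, 68.4, 87.2, 99.6.
The total first reaches 82 DD on day 9.

day 9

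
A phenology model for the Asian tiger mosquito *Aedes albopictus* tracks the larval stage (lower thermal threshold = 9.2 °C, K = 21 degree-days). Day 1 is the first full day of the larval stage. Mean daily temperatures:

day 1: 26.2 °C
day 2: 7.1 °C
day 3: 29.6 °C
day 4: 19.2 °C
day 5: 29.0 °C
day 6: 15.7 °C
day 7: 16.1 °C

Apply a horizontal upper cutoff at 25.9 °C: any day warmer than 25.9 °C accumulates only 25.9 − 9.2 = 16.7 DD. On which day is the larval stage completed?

day 3

Daily DD above 9.2 °C (capped at 16.7): 16.7, 0.0, 16.7, 10.0, 16.7, 6.5, 6.9.
Cumulative: 16.7, 16.7, 33.4, 43.4, 60.1, 66.6, 73.5.
The total first reaches 21 DD on day 3.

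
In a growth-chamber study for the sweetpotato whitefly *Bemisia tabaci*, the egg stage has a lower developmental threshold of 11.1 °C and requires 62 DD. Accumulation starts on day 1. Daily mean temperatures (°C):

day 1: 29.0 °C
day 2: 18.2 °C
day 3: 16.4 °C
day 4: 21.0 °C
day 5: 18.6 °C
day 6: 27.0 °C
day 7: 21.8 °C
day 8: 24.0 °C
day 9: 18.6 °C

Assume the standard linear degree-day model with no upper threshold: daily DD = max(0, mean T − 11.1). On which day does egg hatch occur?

day 6

Daily DD above 11.1 °C: 17.9, 7.1, 5.3, 9.9, 7.5, 15.9, 10.7, 12.9, 7.5.
Cumulative: 17.9, 25.0, 30.3, 40.2, 47.7, 63.6, 74.3, 87.2, 94.7.
The total first reaches 62 DD on day 6.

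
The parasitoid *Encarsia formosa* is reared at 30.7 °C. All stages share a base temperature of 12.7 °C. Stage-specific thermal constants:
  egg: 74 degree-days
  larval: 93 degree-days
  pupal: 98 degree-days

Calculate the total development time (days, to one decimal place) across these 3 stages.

Daily accumulation at 30.7 °C = 30.7 − 12.7 = 18.0 DD/day.
Total K = 74 + 93 + 98 = 265 DD.
Total duration = 265 / 18.0 = 14.722 ≈ 14.7 days.

14.7 days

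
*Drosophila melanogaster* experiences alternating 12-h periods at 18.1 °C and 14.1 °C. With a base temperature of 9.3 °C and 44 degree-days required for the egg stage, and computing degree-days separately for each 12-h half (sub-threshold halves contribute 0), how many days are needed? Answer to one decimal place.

Day half: max(0, 18.1 − 9.3) × 0.5 = 8.8 × 0.5 = 4.40 DD.
Night half: max(0, 14.1 − 9.3) × 0.5 = 4.8 × 0.5 = 2.40 DD.
Per 24 h: 6.80 DD/day.
Duration = 44 / 6.80 = 6.471 ≈ 6.5 days.

6.5 days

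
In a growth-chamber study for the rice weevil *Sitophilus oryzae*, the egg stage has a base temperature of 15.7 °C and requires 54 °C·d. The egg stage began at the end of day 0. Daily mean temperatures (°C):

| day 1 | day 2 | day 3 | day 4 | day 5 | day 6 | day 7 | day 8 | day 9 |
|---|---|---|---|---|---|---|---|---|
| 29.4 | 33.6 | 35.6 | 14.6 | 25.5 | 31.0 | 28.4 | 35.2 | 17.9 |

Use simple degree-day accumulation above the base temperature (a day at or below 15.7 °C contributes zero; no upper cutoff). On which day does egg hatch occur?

Daily DD above 15.7 °C: 13.7, 17.9, 19.9, 0.0, 9.8, 15.3, 12.7, 19.5, 2.2.
Cumulative: 13.7, 31.6, 51.5, 51.5, 61.3, 76.6, 89.3, 108.8, 111.0.
The total first reaches 54 DD on day 5.

day 5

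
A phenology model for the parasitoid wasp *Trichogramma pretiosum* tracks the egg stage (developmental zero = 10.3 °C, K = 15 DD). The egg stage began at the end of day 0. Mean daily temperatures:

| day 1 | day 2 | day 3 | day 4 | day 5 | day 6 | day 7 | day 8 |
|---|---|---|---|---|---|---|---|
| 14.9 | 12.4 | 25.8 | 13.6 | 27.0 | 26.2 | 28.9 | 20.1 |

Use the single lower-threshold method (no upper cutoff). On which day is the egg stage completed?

day 3

Daily DD above 10.3 °C: 4.6, 2.1, 15.5, 3.3, 16.7, 15.9, 18.6, 9.8.
Cumulative: 4.6, 6.7, 22.2, 25.5, 42.2, 58.1, 76.7, 86.5.
The total first reaches 15 DD on day 3.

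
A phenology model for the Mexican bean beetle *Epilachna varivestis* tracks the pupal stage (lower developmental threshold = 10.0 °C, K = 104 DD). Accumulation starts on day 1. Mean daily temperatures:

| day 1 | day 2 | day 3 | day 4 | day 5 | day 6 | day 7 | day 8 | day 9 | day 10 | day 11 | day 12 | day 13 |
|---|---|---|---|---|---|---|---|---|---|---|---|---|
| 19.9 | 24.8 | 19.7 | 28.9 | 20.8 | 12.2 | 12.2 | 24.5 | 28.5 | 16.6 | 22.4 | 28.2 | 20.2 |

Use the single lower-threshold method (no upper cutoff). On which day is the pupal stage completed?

Daily DD above 10.0 °C: 9.9, 14.8, 9.7, 18.9, 10.8, 2.2, 2.2, 14.5, 18.5, 6.6, 12.4, 18.2, 10.2.
Cumulative: 9.9, 24.7, 34.4, 53.3, 64.1, 66.3, 68.5, 83.0, 101.5, 108.1, 120.5, 138.7, 148.9.
The total first reaches 104 DD on day 10.

day 10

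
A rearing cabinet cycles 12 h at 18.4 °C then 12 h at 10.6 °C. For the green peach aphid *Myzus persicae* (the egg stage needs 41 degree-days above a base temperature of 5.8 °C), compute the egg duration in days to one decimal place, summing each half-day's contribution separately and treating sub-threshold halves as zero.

Day half: max(0, 18.4 − 5.8) × 0.5 = 12.6 × 0.5 = 6.30 DD.
Night half: max(0, 10.6 − 5.8) × 0.5 = 4.8 × 0.5 = 2.40 DD.
Per 24 h: 8.70 DD/day.
Duration = 41 / 8.70 = 4.713 ≈ 4.7 days.

4.7 days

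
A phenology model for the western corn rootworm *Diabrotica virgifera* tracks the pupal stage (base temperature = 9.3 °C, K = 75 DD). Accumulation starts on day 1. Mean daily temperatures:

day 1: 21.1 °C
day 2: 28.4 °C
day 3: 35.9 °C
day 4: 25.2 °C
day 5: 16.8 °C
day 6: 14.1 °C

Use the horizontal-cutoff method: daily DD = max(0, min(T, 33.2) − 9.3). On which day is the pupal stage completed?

Daily DD above 9.3 °C (capped at 23.9): 11.8, 19.1, 23.9, 15.9, 7.5, 4.8.
Cumulative: 11.8, 30.9, 54.8, 70.7, 78.2, 83.0.
The total first reaches 75 DD on day 5.

day 5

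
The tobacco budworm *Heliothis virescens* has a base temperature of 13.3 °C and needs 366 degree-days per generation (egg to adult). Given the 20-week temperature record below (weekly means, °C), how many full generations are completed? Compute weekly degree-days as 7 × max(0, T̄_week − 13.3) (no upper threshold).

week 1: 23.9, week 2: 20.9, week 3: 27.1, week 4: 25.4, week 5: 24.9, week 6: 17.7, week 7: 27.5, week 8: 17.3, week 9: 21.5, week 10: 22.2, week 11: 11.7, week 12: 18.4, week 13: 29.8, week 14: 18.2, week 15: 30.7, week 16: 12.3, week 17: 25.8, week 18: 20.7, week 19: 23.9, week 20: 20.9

3 generations

Weekly DD (7 × max(0, T̄ − 13.3)): 74.2, 53.2, 96.6, 84.7, 81.2, 30.8, 99.4, 28.0, 57.4, 62.3, 0.0, 35.7, 115.5, 34.3, 121.8, 0.0, 87.5, 51.8, 74.2, 53.2.
Season total = 1241.8 DD.
Complete generations = ⌊1241.8 / 366⌋ = 3.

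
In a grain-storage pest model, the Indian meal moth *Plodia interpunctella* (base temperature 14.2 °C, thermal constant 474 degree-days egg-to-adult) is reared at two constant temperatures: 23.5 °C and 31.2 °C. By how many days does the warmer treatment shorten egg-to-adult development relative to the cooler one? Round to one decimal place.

At 23.5 °C: 474 / (23.5 − 14.2) = 474 / 9.3 = 50.968 d.
At 31.2 °C: 474 / (31.2 − 14.2) = 474 / 17.0 = 27.882 d.
Difference = |50.968 − 27.882| = 23.085 ≈ 23.1 days.

23.1 days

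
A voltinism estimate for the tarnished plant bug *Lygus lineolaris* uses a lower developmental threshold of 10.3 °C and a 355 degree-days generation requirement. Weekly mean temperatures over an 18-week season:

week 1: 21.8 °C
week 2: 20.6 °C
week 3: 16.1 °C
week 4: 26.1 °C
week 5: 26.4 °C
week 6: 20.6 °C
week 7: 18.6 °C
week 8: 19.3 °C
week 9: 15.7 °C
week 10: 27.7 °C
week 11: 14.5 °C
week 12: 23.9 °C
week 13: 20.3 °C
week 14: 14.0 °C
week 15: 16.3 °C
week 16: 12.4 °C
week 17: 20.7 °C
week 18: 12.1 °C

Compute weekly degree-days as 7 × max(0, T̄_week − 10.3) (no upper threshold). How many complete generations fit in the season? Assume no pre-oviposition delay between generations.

Weekly DD (7 × max(0, T̄ − 10.3)): 80.5, 72.1, 40.6, 110.6, 112.7, 72.1, 58.1, 63.0, 37.8, 121.8, 29.4, 95.2, 70.0, 25.9, 42.0, 14.7, 72.8, 12.6.
Season total = 1131.9 DD.
Complete generations = ⌊1131.9 / 355⌋ = 3.

3 generations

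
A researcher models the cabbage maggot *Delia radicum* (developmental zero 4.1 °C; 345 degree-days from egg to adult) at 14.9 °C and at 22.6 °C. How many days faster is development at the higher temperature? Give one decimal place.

At 14.9 °C: 345 / (14.9 − 4.1) = 345 / 10.8 = 31.944 d.
At 22.6 °C: 345 / (22.6 − 4.1) = 345 / 18.5 = 18.649 d.
Difference = |31.944 − 18.649| = 13.296 ≈ 13.3 days.

13.3 days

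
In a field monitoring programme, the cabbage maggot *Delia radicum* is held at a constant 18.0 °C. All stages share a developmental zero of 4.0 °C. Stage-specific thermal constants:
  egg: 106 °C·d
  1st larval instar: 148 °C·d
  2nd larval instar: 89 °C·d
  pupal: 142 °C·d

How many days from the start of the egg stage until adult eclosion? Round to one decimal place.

Daily accumulation at 18.0 °C = 18.0 − 4.0 = 14.0 DD/day.
Total K = 106 + 148 + 89 + 142 = 485 DD.
Total duration = 485 / 14.0 = 34.643 ≈ 34.6 days.

34.6 days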